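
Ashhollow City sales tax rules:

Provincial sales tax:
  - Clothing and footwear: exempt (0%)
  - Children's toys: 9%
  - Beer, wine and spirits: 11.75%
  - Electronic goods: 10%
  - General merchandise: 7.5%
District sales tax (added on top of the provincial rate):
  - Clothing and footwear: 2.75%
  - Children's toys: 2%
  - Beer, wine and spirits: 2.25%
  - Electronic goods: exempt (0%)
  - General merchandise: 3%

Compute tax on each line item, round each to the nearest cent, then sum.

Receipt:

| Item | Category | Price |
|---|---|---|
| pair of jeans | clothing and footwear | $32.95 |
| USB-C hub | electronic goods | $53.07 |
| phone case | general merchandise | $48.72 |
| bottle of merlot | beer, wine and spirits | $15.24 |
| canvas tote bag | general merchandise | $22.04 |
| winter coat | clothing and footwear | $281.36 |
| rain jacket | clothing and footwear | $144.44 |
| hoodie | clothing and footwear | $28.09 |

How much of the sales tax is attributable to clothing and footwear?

$13.39

Pair of jeans $32.95: clothing and footwear → 0% + 2.75% district = 2.75% → $0.91
Winter coat $281.36: clothing and footwear → 0% + 2.75% district = 2.75% → $7.74
Rain jacket $144.44: clothing and footwear → 0% + 2.75% district = 2.75% → $3.97
Hoodie $28.09: clothing and footwear → 0% + 2.75% district = 2.75% → $0.77
Tax on clothing and footwear = $0.91 + $7.74 + $3.97 + $0.77 = $13.39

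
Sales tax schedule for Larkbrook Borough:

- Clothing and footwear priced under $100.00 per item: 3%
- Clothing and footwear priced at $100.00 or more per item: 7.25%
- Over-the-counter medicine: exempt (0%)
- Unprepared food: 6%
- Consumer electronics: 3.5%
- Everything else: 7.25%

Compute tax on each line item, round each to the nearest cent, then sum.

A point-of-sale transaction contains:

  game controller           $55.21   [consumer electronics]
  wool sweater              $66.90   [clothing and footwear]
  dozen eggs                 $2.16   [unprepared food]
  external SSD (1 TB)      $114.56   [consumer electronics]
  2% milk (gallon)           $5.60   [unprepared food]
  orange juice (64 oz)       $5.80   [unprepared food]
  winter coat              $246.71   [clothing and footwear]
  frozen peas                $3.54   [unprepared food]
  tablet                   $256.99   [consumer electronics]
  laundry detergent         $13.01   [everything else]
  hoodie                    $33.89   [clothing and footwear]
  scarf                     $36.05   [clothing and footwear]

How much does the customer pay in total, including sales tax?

Game controller $55.21: consumer electronics → 3.5% → $1.93
Wool sweater $66.90: clothing and footwear, under $100.00 → 3% → $2.01
Dozen eggs $2.16: unprepared food → 6% → $0.13
External SSD (1 TB) $114.56: consumer electronics → 3.5% → $4.01
2% milk (gallon) $5.60: unprepared food → 6% → $0.34
Orange juice (64 oz) $5.80: unprepared food → 6% → $0.35
Winter coat $246.71: clothing and footwear, $100.00 or more → 7.25% → $17.89
Frozen peas $3.54: unprepared food → 6% → $0.21
Tablet $256.99: consumer electronics → 3.5% → $8.99
Laundry detergent $13.01: everything else → 7.25% → $0.94
Hoodie $33.89: clothing and footwear, under $100.00 → 3% → $1.02
Scarf $36.05: clothing and footwear, under $100.00 → 3% → $1.08
Subtotal = $840.42; tax = $38.90; total due = $879.32

$879.32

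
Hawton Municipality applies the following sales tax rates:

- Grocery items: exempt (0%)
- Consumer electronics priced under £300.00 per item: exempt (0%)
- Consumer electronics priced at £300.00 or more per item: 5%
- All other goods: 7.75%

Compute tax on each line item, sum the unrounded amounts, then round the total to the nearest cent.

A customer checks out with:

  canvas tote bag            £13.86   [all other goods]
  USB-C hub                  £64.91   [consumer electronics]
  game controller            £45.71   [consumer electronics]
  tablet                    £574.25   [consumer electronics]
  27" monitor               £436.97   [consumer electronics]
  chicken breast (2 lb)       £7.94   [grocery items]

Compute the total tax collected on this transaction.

Canvas tote bag £13.86: all other goods → 7.75% → £1.07415
USB-C hub £64.91: consumer electronics, under £300.00 → 0% → £0.00
Game controller £45.71: consumer electronics, under £300.00 → 0% → £0.00
Tablet £574.25: consumer electronics, £300.00 or more → 5% → £28.7125
27" monitor £436.97: consumer electronics, £300.00 or more → 5% → £21.8485
Chicken breast (2 lb) £7.94: grocery items → 0% → £0.00
Unrounded tax sum = £51.63515 → £51.64

£51.64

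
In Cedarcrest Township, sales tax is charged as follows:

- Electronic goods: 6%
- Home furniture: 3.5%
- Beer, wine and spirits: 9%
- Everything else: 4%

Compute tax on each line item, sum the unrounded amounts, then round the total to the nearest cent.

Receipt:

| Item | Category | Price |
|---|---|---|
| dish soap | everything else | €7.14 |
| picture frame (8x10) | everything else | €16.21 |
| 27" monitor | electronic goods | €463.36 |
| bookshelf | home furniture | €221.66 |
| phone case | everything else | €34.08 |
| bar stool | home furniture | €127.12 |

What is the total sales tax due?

Dish soap €7.14: everything else → 4% → €0.2856
Picture frame (8x10) €16.21: everything else → 4% → €0.6484
27" monitor €463.36: electronic goods → 6% → €27.8016
Bookshelf €221.66: home furniture → 3.5% → €7.7581
Phone case €34.08: everything else → 4% → €1.3632
Bar stool €127.12: home furniture → 3.5% → €4.4492
Unrounded tax sum = €42.3061 → €42.31

€42.31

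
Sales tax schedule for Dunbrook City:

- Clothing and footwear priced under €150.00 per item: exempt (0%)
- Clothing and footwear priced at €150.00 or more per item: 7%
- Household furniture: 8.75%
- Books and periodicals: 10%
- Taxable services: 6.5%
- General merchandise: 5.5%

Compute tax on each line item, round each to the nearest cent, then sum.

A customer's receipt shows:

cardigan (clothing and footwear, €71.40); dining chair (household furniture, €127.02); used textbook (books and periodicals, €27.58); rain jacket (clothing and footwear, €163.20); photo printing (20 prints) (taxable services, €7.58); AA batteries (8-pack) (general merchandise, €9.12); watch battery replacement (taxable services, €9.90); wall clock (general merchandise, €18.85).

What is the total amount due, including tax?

Cardigan €71.40: clothing and footwear, under €150.00 → 0% → €0.00
Dining chair €127.02: household furniture → 8.75% → €11.11
Used textbook €27.58: books and periodicals → 10% → €2.76
Rain jacket €163.20: clothing and footwear, €150.00 or more → 7% → €11.42
Photo printing (20 prints) €7.58: taxable services → 6.5% → €0.49
AA batteries (8-pack) €9.12: general merchandise → 5.5% → €0.50
Watch battery replacement €9.90: taxable services → 6.5% → €0.64
Wall clock €18.85: general merchandise → 5.5% → €1.04
Subtotal = €434.65; tax = €27.96; total due = €462.61

€462.61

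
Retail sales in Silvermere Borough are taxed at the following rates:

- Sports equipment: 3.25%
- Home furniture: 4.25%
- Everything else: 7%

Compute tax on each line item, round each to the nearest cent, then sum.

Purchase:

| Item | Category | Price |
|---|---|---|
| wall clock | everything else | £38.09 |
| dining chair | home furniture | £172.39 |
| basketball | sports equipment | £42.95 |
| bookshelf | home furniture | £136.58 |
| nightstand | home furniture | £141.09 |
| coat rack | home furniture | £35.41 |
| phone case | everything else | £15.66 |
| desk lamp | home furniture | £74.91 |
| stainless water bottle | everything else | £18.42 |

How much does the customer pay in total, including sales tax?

£705.77

Wall clock £38.09: everything else → 7% → £2.67
Dining chair £172.39: home furniture → 4.25% → £7.33
Basketball £42.95: sports equipment → 3.25% → £1.40
Bookshelf £136.58: home furniture → 4.25% → £5.80
Nightstand £141.09: home furniture → 4.25% → £6.00
Coat rack £35.41: home furniture → 4.25% → £1.50
Phone case £15.66: everything else → 7% → £1.10
Desk lamp £74.91: home furniture → 4.25% → £3.18
Stainless water bottle £18.42: everything else → 7% → £1.29
Subtotal = £675.50; tax = £30.27; total due = £705.77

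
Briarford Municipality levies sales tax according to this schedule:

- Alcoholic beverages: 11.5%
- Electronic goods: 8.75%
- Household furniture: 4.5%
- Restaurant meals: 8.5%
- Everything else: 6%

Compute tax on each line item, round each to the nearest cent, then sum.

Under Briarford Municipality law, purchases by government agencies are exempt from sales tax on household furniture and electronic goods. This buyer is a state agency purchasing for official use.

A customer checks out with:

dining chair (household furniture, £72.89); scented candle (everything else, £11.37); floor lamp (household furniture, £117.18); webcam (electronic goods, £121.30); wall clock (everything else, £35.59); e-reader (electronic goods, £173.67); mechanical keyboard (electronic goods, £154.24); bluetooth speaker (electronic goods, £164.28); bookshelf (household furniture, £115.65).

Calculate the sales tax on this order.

Dining chair £72.89: household furniture, buyer-exempt → 0% → £0.00
Scented candle £11.37: everything else → 6% → £0.68
Floor lamp £117.18: household furniture, buyer-exempt → 0% → £0.00
Webcam £121.30: electronic goods, buyer-exempt → 0% → £0.00
Wall clock £35.59: everything else → 6% → £2.14
E-reader £173.67: electronic goods, buyer-exempt → 0% → £0.00
Mechanical keyboard £154.24: electronic goods, buyer-exempt → 0% → £0.00
Bluetooth speaker £164.28: electronic goods, buyer-exempt → 0% → £0.00
Bookshelf £115.65: household furniture, buyer-exempt → 0% → £0.00
Total tax = £0.68 + £2.14 = £2.82

£2.82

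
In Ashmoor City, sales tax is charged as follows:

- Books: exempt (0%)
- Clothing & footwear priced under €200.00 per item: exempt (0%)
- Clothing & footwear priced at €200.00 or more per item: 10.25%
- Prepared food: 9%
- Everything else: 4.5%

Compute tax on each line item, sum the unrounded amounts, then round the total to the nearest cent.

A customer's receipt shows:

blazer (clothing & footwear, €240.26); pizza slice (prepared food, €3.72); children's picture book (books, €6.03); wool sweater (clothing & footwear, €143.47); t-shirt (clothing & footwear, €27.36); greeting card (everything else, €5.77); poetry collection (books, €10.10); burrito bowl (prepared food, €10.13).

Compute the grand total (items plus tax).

€472.97

Blazer €240.26: clothing & footwear, €200.00 or more → 10.25% → €24.62665
Pizza slice €3.72: prepared food → 9% → €0.3348
Children's picture book €6.03: books → 0% → €0.00
Wool sweater €143.47: clothing & footwear, under €200.00 → 0% → €0.00
T-shirt €27.36: clothing & footwear, under €200.00 → 0% → €0.00
Greeting card €5.77: everything else → 4.5% → €0.25965
Poetry collection €10.10: books → 0% → €0.00
Burrito bowl €10.13: prepared food → 9% → €0.9117
Subtotal = €446.84; unrounded tax = €26.1328 → €26.13; total due = €472.97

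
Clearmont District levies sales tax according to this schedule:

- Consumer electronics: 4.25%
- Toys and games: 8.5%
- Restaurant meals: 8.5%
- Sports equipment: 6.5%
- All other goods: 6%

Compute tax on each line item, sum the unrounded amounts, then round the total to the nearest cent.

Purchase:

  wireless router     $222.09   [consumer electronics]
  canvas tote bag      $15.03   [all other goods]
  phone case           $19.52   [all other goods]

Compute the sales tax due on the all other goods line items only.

Canvas tote bag $15.03: all other goods → 6% → $0.9018
Phone case $19.52: all other goods → 6% → $1.1712
Tax on all other goods: unrounded sum = $2.073 → $2.07

$2.07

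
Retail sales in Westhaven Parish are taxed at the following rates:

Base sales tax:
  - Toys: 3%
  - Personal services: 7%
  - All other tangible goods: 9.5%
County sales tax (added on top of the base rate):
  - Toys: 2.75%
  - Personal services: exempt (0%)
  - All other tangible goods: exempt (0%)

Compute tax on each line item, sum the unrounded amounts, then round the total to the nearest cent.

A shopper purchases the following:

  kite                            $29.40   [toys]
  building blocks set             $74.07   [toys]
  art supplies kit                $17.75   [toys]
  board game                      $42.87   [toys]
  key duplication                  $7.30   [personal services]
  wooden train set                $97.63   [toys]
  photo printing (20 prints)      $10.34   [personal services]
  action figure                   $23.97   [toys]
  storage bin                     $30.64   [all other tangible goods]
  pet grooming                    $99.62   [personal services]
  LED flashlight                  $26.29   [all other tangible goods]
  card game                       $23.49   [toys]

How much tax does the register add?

Kite $29.40: toys → 3% + 2.75% county = 5.75% → $1.6905
Building blocks set $74.07: toys → 3% + 2.75% county = 5.75% → $4.259025
Art supplies kit $17.75: toys → 3% + 2.75% county = 5.75% → $1.020625
Board game $42.87: toys → 3% + 2.75% county = 5.75% → $2.465025
Key duplication $7.30: personal services → 7% + 0% county = 7% → $0.511
Wooden train set $97.63: toys → 3% + 2.75% county = 5.75% → $5.613725
Photo printing (20 prints) $10.34: personal services → 7% + 0% county = 7% → $0.7238
Action figure $23.97: toys → 3% + 2.75% county = 5.75% → $1.378275
Storage bin $30.64: all other tangible goods → 9.5% + 0% county = 9.5% → $2.9108
Pet grooming $99.62: personal services → 7% + 0% county = 7% → $6.9734
LED flashlight $26.29: all other tangible goods → 9.5% + 0% county = 9.5% → $2.49755
Card game $23.49: toys → 3% + 2.75% county = 5.75% → $1.350675
Unrounded tax sum = $31.3944 → $31.39

$31.39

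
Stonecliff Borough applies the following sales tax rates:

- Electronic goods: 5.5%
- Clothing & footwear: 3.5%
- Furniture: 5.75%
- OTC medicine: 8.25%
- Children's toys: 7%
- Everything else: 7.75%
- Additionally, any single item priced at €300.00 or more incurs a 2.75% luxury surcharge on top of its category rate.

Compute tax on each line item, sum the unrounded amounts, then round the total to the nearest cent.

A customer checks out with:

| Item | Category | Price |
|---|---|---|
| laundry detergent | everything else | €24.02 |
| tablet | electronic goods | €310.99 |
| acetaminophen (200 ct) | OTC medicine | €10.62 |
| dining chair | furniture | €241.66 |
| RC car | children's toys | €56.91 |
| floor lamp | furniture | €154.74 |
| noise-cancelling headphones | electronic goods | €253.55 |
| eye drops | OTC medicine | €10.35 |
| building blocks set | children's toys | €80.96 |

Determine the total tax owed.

€75.64

Laundry detergent €24.02: everything else → 7.75% → €1.86155
Tablet €310.99: electronic goods → 5.5% + 2.75% surcharge = 8.25% → €25.656675
Acetaminophen (200 ct) €10.62: OTC medicine → 8.25% → €0.87615
Dining chair €241.66: furniture → 5.75% → €13.89545
RC car €56.91: children's toys → 7% → €3.9837
Floor lamp €154.74: furniture → 5.75% → €8.89755
Noise-cancelling headphones €253.55: electronic goods → 5.5% → €13.94525
Eye drops €10.35: OTC medicine → 8.25% → €0.853875
Building blocks set €80.96: children's toys → 7% → €5.6672
Unrounded tax sum = €75.6374 → €75.64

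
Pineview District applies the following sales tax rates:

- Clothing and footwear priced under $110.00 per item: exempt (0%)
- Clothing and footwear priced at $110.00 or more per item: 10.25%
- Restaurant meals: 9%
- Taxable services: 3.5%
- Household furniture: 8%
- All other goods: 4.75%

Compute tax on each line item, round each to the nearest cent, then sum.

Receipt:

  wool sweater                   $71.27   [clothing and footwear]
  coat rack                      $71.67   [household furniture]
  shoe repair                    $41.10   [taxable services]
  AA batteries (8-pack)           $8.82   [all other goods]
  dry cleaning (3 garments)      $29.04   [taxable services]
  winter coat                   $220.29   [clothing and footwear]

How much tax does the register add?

$31.19

Wool sweater $71.27: clothing and footwear, under $110.00 → 0% → $0.00
Coat rack $71.67: household furniture → 8% → $5.73
Shoe repair $41.10: taxable services → 3.5% → $1.44
AA batteries (8-pack) $8.82: all other goods → 4.75% → $0.42
Dry cleaning (3 garments) $29.04: taxable services → 3.5% → $1.02
Winter coat $220.29: clothing and footwear, $110.00 or more → 10.25% → $22.58
Total tax = $5.73 + $1.44 + $0.42 + $1.02 + $22.58 = $31.19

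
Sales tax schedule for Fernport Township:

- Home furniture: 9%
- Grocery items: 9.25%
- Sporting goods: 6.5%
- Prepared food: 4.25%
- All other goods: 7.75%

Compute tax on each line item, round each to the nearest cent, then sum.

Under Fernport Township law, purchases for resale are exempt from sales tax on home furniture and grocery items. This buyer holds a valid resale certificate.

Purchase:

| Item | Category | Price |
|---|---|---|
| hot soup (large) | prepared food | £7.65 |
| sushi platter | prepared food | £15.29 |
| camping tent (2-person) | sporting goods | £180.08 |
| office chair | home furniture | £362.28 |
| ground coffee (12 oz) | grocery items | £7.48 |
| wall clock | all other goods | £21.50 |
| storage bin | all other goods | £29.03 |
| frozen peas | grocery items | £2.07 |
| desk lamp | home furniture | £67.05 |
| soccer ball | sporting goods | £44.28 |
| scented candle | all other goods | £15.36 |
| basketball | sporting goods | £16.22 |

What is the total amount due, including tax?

Hot soup (large) £7.65: prepared food → 4.25% → £0.33
Sushi platter £15.29: prepared food → 4.25% → £0.65
Camping tent (2-person) £180.08: sporting goods → 6.5% → £11.71
Office chair £362.28: home furniture, buyer-exempt → 0% → £0.00
Ground coffee (12 oz) £7.48: grocery items, buyer-exempt → 0% → £0.00
Wall clock £21.50: all other goods → 7.75% → £1.67
Storage bin £29.03: all other goods → 7.75% → £2.25
Frozen peas £2.07: grocery items, buyer-exempt → 0% → £0.00
Desk lamp £67.05: home furniture, buyer-exempt → 0% → £0.00
Soccer ball £44.28: sporting goods → 6.5% → £2.88
Scented candle £15.36: all other goods → 7.75% → £1.19
Basketball £16.22: sporting goods → 6.5% → £1.05
Subtotal = £768.29; tax = £21.73; total due = £790.02

£790.02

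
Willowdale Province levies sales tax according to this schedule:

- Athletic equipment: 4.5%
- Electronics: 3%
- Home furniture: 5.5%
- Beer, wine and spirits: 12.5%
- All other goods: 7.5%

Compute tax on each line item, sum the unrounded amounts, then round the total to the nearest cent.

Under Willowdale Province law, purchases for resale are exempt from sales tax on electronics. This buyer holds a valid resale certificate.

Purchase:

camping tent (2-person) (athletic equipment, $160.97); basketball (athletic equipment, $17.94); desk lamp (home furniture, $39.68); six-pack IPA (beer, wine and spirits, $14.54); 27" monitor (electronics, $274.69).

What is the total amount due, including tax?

$519.87

Camping tent (2-person) $160.97: athletic equipment → 4.5% → $7.24365
Basketball $17.94: athletic equipment → 4.5% → $0.8073
Desk lamp $39.68: home furniture → 5.5% → $2.1824
Six-pack IPA $14.54: beer, wine and spirits → 12.5% → $1.8175
27" monitor $274.69: electronics, buyer-exempt → 0% → $0.00
Subtotal = $507.82; unrounded tax = $12.05085 → $12.05; total due = $519.87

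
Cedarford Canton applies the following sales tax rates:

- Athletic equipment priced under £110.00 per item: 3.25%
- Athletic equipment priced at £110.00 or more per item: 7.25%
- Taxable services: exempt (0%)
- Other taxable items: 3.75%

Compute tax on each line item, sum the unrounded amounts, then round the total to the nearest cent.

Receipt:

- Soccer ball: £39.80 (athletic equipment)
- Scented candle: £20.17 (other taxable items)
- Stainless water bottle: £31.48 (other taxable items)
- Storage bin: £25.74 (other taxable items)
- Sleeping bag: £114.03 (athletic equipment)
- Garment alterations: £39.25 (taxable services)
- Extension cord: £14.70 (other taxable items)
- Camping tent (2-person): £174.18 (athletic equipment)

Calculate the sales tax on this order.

Soccer ball £39.80: athletic equipment, under £110.00 → 3.25% → £1.2935
Scented candle £20.17: other taxable items → 3.75% → £0.756375
Stainless water bottle £31.48: other taxable items → 3.75% → £1.1805
Storage bin £25.74: other taxable items → 3.75% → £0.96525
Sleeping bag £114.03: athletic equipment, £110.00 or more → 7.25% → £8.267175
Garment alterations £39.25: taxable services → 0% → £0.00
Extension cord £14.70: other taxable items → 3.75% → £0.55125
Camping tent (2-person) £174.18: athletic equipment, £110.00 or more → 7.25% → £12.62805
Unrounded tax sum = £25.6421 → £25.64

£25.64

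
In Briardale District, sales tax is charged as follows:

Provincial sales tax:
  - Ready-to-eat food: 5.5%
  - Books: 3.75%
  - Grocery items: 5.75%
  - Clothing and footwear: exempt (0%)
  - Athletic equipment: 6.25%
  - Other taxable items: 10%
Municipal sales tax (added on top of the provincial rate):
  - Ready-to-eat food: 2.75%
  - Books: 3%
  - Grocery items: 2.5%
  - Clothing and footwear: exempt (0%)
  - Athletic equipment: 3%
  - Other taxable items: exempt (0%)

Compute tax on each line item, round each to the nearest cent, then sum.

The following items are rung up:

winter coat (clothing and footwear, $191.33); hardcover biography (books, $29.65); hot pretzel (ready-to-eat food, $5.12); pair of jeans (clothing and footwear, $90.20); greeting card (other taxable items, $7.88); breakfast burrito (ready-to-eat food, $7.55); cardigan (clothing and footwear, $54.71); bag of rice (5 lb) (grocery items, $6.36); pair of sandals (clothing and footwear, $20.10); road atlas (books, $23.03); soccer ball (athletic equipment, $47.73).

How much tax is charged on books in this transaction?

Hardcover biography $29.65: books → 3.75% + 3% municipal = 6.75% → $2.00
Road atlas $23.03: books → 3.75% + 3% municipal = 6.75% → $1.55
Tax on books = $2.00 + $1.55 = $3.55

$3.55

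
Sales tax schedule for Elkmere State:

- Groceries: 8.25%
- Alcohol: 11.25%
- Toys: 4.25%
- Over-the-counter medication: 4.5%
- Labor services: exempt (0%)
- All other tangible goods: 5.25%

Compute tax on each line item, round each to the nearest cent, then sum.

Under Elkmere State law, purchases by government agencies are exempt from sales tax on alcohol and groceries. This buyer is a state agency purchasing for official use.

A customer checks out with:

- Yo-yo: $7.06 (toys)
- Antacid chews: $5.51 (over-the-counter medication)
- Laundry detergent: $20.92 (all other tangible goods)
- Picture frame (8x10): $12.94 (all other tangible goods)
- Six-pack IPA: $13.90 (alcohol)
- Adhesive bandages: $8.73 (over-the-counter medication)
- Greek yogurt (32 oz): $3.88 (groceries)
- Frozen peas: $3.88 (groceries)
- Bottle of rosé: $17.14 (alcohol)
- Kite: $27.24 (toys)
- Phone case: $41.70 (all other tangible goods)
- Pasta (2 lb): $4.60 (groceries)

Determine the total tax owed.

Yo-yo $7.06: toys → 4.25% → $0.30
Antacid chews $5.51: over-the-counter medication → 4.5% → $0.25
Laundry detergent $20.92: all other tangible goods → 5.25% → $1.10
Picture frame (8x10) $12.94: all other tangible goods → 5.25% → $0.68
Six-pack IPA $13.90: alcohol, buyer-exempt → 0% → $0.00
Adhesive bandages $8.73: over-the-counter medication → 4.5% → $0.39
Greek yogurt (32 oz) $3.88: groceries, buyer-exempt → 0% → $0.00
Frozen peas $3.88: groceries, buyer-exempt → 0% → $0.00
Bottle of rosé $17.14: alcohol, buyer-exempt → 0% → $0.00
Kite $27.24: toys → 4.25% → $1.16
Phone case $41.70: all other tangible goods → 5.25% → $2.19
Pasta (2 lb) $4.60: groceries, buyer-exempt → 0% → $0.00
Total tax = $0.30 + $0.25 + $1.10 + $0.68 + $0.39 + $1.16 + $2.19 = $6.07

$6.07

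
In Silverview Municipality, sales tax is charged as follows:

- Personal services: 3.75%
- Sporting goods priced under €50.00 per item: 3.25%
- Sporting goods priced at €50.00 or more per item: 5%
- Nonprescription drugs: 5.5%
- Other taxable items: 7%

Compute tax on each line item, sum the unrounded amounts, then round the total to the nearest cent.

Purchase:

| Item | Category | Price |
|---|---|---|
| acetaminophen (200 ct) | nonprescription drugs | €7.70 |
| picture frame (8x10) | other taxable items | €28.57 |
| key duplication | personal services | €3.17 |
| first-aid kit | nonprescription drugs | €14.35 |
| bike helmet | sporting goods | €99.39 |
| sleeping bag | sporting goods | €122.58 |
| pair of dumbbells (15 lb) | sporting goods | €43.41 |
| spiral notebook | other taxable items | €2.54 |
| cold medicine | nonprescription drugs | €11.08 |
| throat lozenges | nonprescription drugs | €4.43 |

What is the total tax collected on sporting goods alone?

Bike helmet €99.39: sporting goods, €50.00 or more → 5% → €4.9695
Sleeping bag €122.58: sporting goods, €50.00 or more → 5% → €6.129
Pair of dumbbells (15 lb) €43.41: sporting goods, under €50.00 → 3.25% → €1.410825
Tax on sporting goods: unrounded sum = €12.509325 → €12.51

€12.51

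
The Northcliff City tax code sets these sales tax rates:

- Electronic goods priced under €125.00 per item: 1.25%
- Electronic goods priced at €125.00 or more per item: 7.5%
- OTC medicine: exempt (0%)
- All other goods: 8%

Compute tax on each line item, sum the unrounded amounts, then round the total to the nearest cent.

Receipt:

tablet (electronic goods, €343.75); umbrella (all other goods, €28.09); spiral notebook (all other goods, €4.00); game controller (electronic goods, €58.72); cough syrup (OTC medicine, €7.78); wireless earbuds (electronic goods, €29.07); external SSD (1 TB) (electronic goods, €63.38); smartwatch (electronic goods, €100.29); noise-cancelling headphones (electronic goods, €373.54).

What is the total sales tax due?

Tablet €343.75: electronic goods, €125.00 or more → 7.5% → €25.78125
Umbrella €28.09: all other goods → 8% → €2.2472
Spiral notebook €4.00: all other goods → 8% → €0.32
Game controller €58.72: electronic goods, under €125.00 → 1.25% → €0.734
Cough syrup €7.78: OTC medicine → 0% → €0.00
Wireless earbuds €29.07: electronic goods, under €125.00 → 1.25% → €0.363375
External SSD (1 TB) €63.38: electronic goods, under €125.00 → 1.25% → €0.79225
Smartwatch €100.29: electronic goods, under €125.00 → 1.25% → €1.253625
Noise-cancelling headphones €373.54: electronic goods, €125.00 or more → 7.5% → €28.0155
Unrounded tax sum = €59.5072 → €59.51

€59.51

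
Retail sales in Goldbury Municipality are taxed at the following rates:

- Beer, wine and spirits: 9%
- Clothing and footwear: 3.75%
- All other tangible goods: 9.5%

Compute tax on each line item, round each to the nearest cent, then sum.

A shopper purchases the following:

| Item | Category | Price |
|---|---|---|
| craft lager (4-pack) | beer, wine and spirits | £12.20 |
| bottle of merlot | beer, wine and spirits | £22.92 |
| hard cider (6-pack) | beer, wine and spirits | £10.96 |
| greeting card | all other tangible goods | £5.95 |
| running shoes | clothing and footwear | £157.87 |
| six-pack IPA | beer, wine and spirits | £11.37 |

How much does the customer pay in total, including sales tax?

Craft lager (4-pack) £12.20: beer, wine and spirits → 9% → £1.10
Bottle of merlot £22.92: beer, wine and spirits → 9% → £2.06
Hard cider (6-pack) £10.96: beer, wine and spirits → 9% → £0.99
Greeting card £5.95: all other tangible goods → 9.5% → £0.57
Running shoes £157.87: clothing and footwear → 3.75% → £5.92
Six-pack IPA £11.37: beer, wine and spirits → 9% → £1.02
Subtotal = £221.27; tax = £11.66; total due = £232.93

£232.93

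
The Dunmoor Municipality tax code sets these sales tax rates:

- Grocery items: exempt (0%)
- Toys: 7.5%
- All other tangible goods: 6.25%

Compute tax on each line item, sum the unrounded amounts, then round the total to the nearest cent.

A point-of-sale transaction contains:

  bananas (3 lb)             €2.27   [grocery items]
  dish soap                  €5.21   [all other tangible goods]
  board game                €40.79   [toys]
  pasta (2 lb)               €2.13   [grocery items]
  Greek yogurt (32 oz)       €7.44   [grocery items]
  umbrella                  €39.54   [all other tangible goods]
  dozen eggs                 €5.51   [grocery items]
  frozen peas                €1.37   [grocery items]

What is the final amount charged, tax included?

€110.12

Bananas (3 lb) €2.27: grocery items → 0% → €0.00
Dish soap €5.21: all other tangible goods → 6.25% → €0.325625
Board game €40.79: toys → 7.5% → €3.05925
Pasta (2 lb) €2.13: grocery items → 0% → €0.00
Greek yogurt (32 oz) €7.44: grocery items → 0% → €0.00
Umbrella €39.54: all other tangible goods → 6.25% → €2.47125
Dozen eggs €5.51: grocery items → 0% → €0.00
Frozen peas €1.37: grocery items → 0% → €0.00
Subtotal = €104.26; unrounded tax = €5.856125 → €5.86; total due = €110.12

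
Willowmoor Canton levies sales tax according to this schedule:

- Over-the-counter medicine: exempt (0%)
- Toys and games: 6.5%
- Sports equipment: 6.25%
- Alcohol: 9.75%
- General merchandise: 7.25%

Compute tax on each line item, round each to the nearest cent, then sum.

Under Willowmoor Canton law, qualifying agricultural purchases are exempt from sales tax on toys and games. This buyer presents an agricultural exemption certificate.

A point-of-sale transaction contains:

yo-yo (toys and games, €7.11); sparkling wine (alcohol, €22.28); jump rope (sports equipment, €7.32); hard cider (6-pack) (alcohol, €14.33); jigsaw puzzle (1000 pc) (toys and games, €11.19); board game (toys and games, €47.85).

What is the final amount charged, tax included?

Yo-yo €7.11: toys and games, buyer-exempt → 0% → €0.00
Sparkling wine €22.28: alcohol → 9.75% → €2.17
Jump rope €7.32: sports equipment → 6.25% → €0.46
Hard cider (6-pack) €14.33: alcohol → 9.75% → €1.40
Jigsaw puzzle (1000 pc) €11.19: toys and games, buyer-exempt → 0% → €0.00
Board game €47.85: toys and games, buyer-exempt → 0% → €0.00
Subtotal = €110.08; tax = €4.03; total due = €114.11

€114.11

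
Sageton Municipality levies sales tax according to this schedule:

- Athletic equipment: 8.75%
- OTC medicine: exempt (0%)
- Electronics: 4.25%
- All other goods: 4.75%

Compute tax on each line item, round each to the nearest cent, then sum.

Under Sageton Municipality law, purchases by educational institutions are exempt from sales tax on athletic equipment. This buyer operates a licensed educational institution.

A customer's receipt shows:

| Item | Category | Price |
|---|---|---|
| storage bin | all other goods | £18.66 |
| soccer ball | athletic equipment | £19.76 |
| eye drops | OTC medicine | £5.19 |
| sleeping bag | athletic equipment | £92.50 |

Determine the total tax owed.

£0.89

Storage bin £18.66: all other goods → 4.75% → £0.89
Soccer ball £19.76: athletic equipment, buyer-exempt → 0% → £0.00
Eye drops £5.19: OTC medicine → 0% → £0.00
Sleeping bag £92.50: athletic equipment, buyer-exempt → 0% → £0.00
Total tax = £0.89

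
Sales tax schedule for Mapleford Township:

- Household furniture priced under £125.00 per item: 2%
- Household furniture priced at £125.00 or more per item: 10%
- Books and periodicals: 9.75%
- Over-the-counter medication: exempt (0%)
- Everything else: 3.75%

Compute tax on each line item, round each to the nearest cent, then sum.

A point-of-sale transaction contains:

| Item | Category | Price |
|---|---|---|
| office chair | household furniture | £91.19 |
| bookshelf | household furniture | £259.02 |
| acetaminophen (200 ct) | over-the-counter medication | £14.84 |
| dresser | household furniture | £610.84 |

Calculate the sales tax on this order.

£88.80

Office chair £91.19: household furniture, under £125.00 → 2% → £1.82
Bookshelf £259.02: household furniture, £125.00 or more → 10% → £25.90
Acetaminophen (200 ct) £14.84: over-the-counter medication → 0% → £0.00
Dresser £610.84: household furniture, £125.00 or more → 10% → £61.08
Total tax = £1.82 + £25.90 + £61.08 = £88.80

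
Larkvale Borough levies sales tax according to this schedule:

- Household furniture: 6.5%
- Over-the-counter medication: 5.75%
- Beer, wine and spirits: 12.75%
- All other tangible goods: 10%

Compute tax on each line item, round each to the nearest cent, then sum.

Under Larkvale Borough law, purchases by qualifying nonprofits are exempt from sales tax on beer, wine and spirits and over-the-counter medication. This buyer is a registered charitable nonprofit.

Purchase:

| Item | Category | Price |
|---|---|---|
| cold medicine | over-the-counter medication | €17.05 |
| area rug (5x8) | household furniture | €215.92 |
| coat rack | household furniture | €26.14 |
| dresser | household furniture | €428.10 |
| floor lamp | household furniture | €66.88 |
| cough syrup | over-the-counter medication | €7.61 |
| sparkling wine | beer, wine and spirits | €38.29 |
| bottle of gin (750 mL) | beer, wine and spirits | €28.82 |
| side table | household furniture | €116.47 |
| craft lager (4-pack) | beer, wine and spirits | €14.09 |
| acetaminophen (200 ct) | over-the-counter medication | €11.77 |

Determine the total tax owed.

€55.48

Cold medicine €17.05: over-the-counter medication, buyer-exempt → 0% → €0.00
Area rug (5x8) €215.92: household furniture → 6.5% → €14.03
Coat rack €26.14: household furniture → 6.5% → €1.70
Dresser €428.10: household furniture → 6.5% → €27.83
Floor lamp €66.88: household furniture → 6.5% → €4.35
Cough syrup €7.61: over-the-counter medication, buyer-exempt → 0% → €0.00
Sparkling wine €38.29: beer, wine and spirits, buyer-exempt → 0% → €0.00
Bottle of gin (750 mL) €28.82: beer, wine and spirits, buyer-exempt → 0% → €0.00
Side table €116.47: household furniture → 6.5% → €7.57
Craft lager (4-pack) €14.09: beer, wine and spirits, buyer-exempt → 0% → €0.00
Acetaminophen (200 ct) €11.77: over-the-counter medication, buyer-exempt → 0% → €0.00
Total tax = €14.03 + €1.70 + €27.83 + €4.35 + €7.57 = €55.48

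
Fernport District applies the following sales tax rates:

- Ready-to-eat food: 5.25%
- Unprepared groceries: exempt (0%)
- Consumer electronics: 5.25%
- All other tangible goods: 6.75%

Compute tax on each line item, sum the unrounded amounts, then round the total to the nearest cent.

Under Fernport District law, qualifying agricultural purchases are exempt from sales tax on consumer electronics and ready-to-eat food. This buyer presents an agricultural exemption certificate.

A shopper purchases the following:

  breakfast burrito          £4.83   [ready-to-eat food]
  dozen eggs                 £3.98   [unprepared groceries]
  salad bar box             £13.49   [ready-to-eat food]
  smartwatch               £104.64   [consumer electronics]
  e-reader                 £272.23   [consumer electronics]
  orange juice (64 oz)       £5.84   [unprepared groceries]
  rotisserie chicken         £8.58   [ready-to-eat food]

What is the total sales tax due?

Breakfast burrito £4.83: ready-to-eat food, buyer-exempt → 0% → £0.00
Dozen eggs £3.98: unprepared groceries → 0% → £0.00
Salad bar box £13.49: ready-to-eat food, buyer-exempt → 0% → £0.00
Smartwatch £104.64: consumer electronics, buyer-exempt → 0% → £0.00
E-reader £272.23: consumer electronics, buyer-exempt → 0% → £0.00
Orange juice (64 oz) £5.84: unprepared groceries → 0% → £0.00
Rotisserie chicken £8.58: ready-to-eat food, buyer-exempt → 0% → £0.00
Unrounded tax sum = £0.00 → £0.00

£0.00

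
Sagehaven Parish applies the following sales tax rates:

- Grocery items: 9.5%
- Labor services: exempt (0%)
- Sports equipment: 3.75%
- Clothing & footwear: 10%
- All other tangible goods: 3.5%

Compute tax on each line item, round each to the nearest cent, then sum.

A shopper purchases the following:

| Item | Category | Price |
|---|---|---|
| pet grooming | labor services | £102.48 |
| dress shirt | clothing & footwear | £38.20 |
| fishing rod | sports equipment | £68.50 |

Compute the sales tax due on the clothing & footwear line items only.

Dress shirt £38.20: clothing & footwear → 10% → £3.82
Tax on clothing & footwear = £3.82

£3.82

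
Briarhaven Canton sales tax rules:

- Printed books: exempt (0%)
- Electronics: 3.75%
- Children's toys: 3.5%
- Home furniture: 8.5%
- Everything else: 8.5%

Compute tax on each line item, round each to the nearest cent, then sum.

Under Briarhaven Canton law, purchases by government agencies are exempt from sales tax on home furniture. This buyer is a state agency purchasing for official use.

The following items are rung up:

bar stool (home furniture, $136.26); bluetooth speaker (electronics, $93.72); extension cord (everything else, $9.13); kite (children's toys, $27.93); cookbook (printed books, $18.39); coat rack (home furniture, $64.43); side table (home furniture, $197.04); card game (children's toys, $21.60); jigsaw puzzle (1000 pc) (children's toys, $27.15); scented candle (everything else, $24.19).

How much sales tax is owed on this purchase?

Bar stool $136.26: home furniture, buyer-exempt → 0% → $0.00
Bluetooth speaker $93.72: electronics → 3.75% → $3.51
Extension cord $9.13: everything else → 8.5% → $0.78
Kite $27.93: children's toys → 3.5% → $0.98
Cookbook $18.39: printed books → 0% → $0.00
Coat rack $64.43: home furniture, buyer-exempt → 0% → $0.00
Side table $197.04: home furniture, buyer-exempt → 0% → $0.00
Card game $21.60: children's toys → 3.5% → $0.76
Jigsaw puzzle (1000 pc) $27.15: children's toys → 3.5% → $0.95
Scented candle $24.19: everything else → 8.5% → $2.06
Total tax = $3.51 + $0.78 + $0.98 + $0.76 + $0.95 + $2.06 = $9.04

$9.04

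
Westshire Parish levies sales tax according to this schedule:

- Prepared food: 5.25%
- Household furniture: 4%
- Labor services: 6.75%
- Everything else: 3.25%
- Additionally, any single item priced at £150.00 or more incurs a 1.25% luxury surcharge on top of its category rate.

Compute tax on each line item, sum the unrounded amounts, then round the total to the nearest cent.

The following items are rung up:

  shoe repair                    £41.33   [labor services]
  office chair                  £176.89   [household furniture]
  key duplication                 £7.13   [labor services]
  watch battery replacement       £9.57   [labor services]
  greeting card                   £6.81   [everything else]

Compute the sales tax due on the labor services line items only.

£3.92

Shoe repair £41.33: labor services → 6.75% → £2.789775
Key duplication £7.13: labor services → 6.75% → £0.481275
Watch battery replacement £9.57: labor services → 6.75% → £0.645975
Tax on labor services: unrounded sum = £3.917025 → £3.92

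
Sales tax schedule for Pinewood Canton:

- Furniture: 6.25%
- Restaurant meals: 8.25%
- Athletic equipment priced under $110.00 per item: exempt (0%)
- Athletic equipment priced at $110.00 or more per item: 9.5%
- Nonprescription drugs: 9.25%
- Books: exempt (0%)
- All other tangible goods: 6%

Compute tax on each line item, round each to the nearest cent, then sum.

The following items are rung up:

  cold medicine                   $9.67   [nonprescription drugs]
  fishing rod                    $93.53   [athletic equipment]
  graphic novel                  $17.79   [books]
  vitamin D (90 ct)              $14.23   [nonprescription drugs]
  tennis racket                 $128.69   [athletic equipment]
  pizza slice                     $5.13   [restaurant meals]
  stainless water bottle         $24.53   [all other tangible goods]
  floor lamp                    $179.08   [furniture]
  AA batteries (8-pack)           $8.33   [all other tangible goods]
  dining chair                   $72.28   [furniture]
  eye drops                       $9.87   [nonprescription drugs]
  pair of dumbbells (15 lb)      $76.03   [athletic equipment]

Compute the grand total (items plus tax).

Cold medicine $9.67: nonprescription drugs → 9.25% → $0.89
Fishing rod $93.53: athletic equipment, under $110.00 → 0% → $0.00
Graphic novel $17.79: books → 0% → $0.00
Vitamin D (90 ct) $14.23: nonprescription drugs → 9.25% → $1.32
Tennis racket $128.69: athletic equipment, $110.00 or more → 9.5% → $12.23
Pizza slice $5.13: restaurant meals → 8.25% → $0.42
Stainless water bottle $24.53: all other tangible goods → 6% → $1.47
Floor lamp $179.08: furniture → 6.25% → $11.19
AA batteries (8-pack) $8.33: all other tangible goods → 6% → $0.50
Dining chair $72.28: furniture → 6.25% → $4.52
Eye drops $9.87: nonprescription drugs → 9.25% → $0.91
Pair of dumbbells (15 lb) $76.03: athletic equipment, under $110.00 → 0% → $0.00
Subtotal = $639.16; tax = $33.45; total due = $672.61

$672.61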